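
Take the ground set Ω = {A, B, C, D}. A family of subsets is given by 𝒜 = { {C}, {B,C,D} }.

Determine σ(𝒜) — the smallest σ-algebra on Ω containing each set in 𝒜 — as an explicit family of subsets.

σ(𝒜) = { {}, {A}, {C}, {A,C}, {B,D}, {A,B,D}, {B,C,D}, Ω }

Working:
Seed the family with 𝒜 together with ∅ and Ω: { {}, {C}, {B,C,D}, Ω }.
Iteration 1: +2 →
  {A}  = Ω∖{B,C,D}
  {A,B,D}  = Ω∖{C}
  — 6 sets.
Iteration 2 (1 new):
  {A,C}  = {C} ∪ {A}
  — 7 sets.
Iteration 3. New:
  {B,D}  = Ω∖{A,C}
  — 8 sets.
Iteration 4: already closed under ᶜ and ∪.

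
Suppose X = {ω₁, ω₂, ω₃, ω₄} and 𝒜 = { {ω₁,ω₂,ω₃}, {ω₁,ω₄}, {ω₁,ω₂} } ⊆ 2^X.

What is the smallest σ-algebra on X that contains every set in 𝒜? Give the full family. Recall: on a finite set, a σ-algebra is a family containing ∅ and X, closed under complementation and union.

Seed the family with 𝒜 together with ∅ and X: { {}, {ω₁,ω₂}, {ω₁,ω₄}, {ω₁,ω₂,ω₃}, X }.
Step 1: 4 new —
  {ω₄}  = {ω₁,ω₂,ω₃}ᶜ
  {ω₂,ω₃}  = {ω₁,ω₄}ᶜ
  {ω₃,ω₄}  = {ω₁,ω₂}ᶜ
  {ω₁,ω₂,ω₄}  = {ω₁,ω₄} ∪ {ω₁,ω₂}
  (now 9)
Step 2 (3 new):
  {ω₃}  = {ω₁,ω₂,ω₄}ᶜ
  {ω₁,ω₃,ω₄}  = {ω₃,ω₄} ∪ {ω₁,ω₄}
  {ω₂,ω₃,ω₄}  = {ω₃,ω₄} ∪ {ω₂,ω₃}
  (now 12)
Step 3: 2 new —
  {ω₁}  = {ω₂,ω₃,ω₄}ᶜ
  {ω₂}  = {ω₁,ω₃,ω₄}ᶜ
  (now 14)
Step 4. New:
  {ω₁,ω₃}  = {ω₃} ∪ {ω₁}
  {ω₂,ω₄}  = {ω₄} ∪ {ω₂}
  (now 16)
Step 5 adds nothing — fixpoint reached.

Hence σ(𝒜) has 16 members: { {}, {ω₁}, {ω₂}, {ω₃}, {ω₄}, {ω₁,ω₂}, {ω₁,ω₃}, {ω₁,ω₄}, {ω₂,ω₃}, {ω₂,ω₄}, {ω₃,ω₄}, {ω₁,ω₂,ω₃}, {ω₁,ω₂,ω₄}, {ω₁,ω₃,ω₄}, {ω₂,ω₃,ω₄}, X }.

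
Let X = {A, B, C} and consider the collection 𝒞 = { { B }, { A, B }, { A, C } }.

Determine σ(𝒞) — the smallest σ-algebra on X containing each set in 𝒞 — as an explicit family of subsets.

Start: 𝒞 ∪ {∅, X} = { ∅, { B }, { A, B }, { A, C }, X }.
Iteration 1 adds 1:
  { C }  = ᶜ of { A, B }
Iteration 2: 1 new —
  { B, C }  = { C } ∪ { B }
Iteration 3: +1 →
  { A }  = ᶜ of { B, C }
Iteration 4: no new sets; the family is a σ-algebra.

Hence σ(𝒞) has 8 members: { ∅, { A }, { B }, { C }, { A, B }, { A, C }, { B, C }, X }.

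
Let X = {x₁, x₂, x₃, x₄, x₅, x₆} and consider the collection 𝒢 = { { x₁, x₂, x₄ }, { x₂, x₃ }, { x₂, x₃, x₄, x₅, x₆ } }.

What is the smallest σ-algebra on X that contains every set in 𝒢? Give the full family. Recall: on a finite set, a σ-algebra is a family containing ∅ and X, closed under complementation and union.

Answer: σ(𝒢) = { {}, { x₁ }, { x₂ }, { x₃ }, { x₄ }, { x₁, x₂ }, { x₁, x₃ }, { x₁, x₄ }, { x₂, x₃ }, { x₂, x₄ }, { x₃, x₄ }, { x₅, x₆ }, { x₁, x₂, x₃ }, { x₁, x₂, x₄ }, { x₁, x₃, x₄ }, { x₁, x₅, x₆ }, { x₂, x₃, x₄ }, { x₂, x₅, x₆ }, { x₃, x₅, x₆ }, { x₄, x₅, x₆ }, { x₁, x₂, x₃, x₄ }, { x₁, x₂, x₅, x₆ }, { x₁, x₃, x₅, x₆ }, { x₁, x₄, x₅, x₆ }, { x₂, x₃, x₅, x₆ }, { x₂, x₄, x₅, x₆ }, { x₃, x₄, x₅, x₆ }, { x₁, x₂, x₃, x₅, x₆ }, { x₁, x₂, x₄, x₅, x₆ }, { x₁, x₃, x₄, x₅, x₆ }, { x₂, x₃, x₄, x₅, x₆ }, X }

Derivation:
Take S₀ = 𝒢 ∪ {∅, X} = { {}, { x₂, x₃ }, { x₁, x₂, x₄ }, { x₂, x₃, x₄, x₅, x₆ }, X }.
Iteration 1 (4 new):
  { x₁ }  = complement { x₂, x₃, x₄, x₅, x₆ }
  { x₃, x₅, x₆ }  = complement { x₁, x₂, x₄ }
  { x₁, x₂, x₃, x₄ }  = { x₂, x₃ } ∪ { x₁, x₂, x₄ }
  { x₁, x₄, x₅, x₆ }  = complement { x₂, x₃ }
  (now 9)
Iteration 2: +6 →
  { x₅, x₆ }  = complement { x₁, x₂, x₃, x₄ }
  { x₁, x₂, x₃ }  = { x₂, x₃ } ∪ { x₁ }
  { x₁, x₃, x₅, x₆ }  = { x₃, x₅, x₆ } ∪ { x₁ }
  { x₂, x₃, x₅, x₆ }  = { x₂, x₃ } ∪ { x₃, x₅, x₆ }
  { x₁, x₂, x₄, x₅, x₆ }  = { x₁, x₄, x₅, x₆ } ∪ { x₁, x₂, x₄ }
  { x₁, x₃, x₄, x₅, x₆ }  = { x₁, x₄, x₅, x₆ } ∪ { x₃, x₅, x₆ }
  (now 15)
Iteration 3. New:
  { x₂ }  = complement { x₁, x₃, x₄, x₅, x₆ }
  { x₃ }  = complement { x₁, x₂, x₄, x₅, x₆ }
  { x₁, x₄ }  = complement { x₂, x₃, x₅, x₆ }
  { x₂, x₄ }  = complement { x₁, x₃, x₅, x₆ }
  { x₁, x₅, x₆ }  = { x₅, x₆ } ∪ { x₁ }
  { x₄, x₅, x₆ }  = complement { x₁, x₂, x₃ }
  { x₁, x₂, x₃, x₅, x₆ }  = { x₁, x₃, x₅, x₆ } ∪ { x₂, x₃ }
  (now 22)
Iteration 4: 9 new —
  { x₄ }  = complement { x₁, x₂, x₃, x₅, x₆ }
  { x₁, x₂ }  = { x₂ } ∪ { x₁ }
  { x₁, x₃ }  = { x₃ } ∪ { x₁ }
  { x₁, x₃, x₄ }  = { x₁, x₄ } ∪ { x₃ }
  { x₂, x₃, x₄ }  = complement { x₁, x₅, x₆ }
  { x₂, x₅, x₆ }  = { x₅, x₆ } ∪ { x₂ }
  { x₁, x₂, x₅, x₆ }  = { x₂ } ∪ { x₁, x₅, x₆ }
  { x₂, x₄, x₅, x₆ }  = { x₅, x₆ } ∪ { x₂, x₄ }
  { x₃, x₄, x₅, x₆ }  = { x₄, x₅, x₆ } ∪ { x₃ }
  (now 31)
Iteration 5. New:
  { x₃, x₄ }  = complement { x₁, x₂, x₅, x₆ }
  (now 32)
After Iteration 6 the family is unchanged; done.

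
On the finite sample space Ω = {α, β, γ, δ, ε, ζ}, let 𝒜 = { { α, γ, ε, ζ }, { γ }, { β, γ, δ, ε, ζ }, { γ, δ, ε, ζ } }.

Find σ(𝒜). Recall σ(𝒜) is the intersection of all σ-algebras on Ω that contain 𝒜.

σ(𝒜) = { {  }, { α }, { β }, { γ }, { δ }, { α, β }, { α, γ }, { α, δ }, { β, γ }, { β, δ }, { γ, δ }, { ε, ζ }, { α, β, γ }, { α, β, δ }, { α, γ, δ }, { α, ε, ζ }, { β, γ, δ }, { β, ε, ζ }, { γ, ε, ζ }, { δ, ε, ζ }, { α, β, γ, δ }, { α, β, ε, ζ }, { α, γ, ε, ζ }, { α, δ, ε, ζ }, { β, γ, ε, ζ }, { β, δ, ε, ζ }, { γ, δ, ε, ζ }, { α, β, γ, ε, ζ }, { α, β, δ, ε, ζ }, { α, γ, δ, ε, ζ }, { β, γ, δ, ε, ζ }, Ω }

Working:
Begin from { {  }, { γ }, { α, γ, ε, ζ }, { γ, δ, ε, ζ }, { β, γ, δ, ε, ζ }, Ω } (that is, 𝒜 plus ∅ and Ω).
Pass 1: +5 →
  { α }  = { β, γ, δ, ε, ζ }ᶜ
  { α, β }  = { γ, δ, ε, ζ }ᶜ
  { β, δ }  = { α, γ, ε, ζ }ᶜ
  { α, β, δ, ε, ζ }  = { γ }ᶜ
  { α, γ, δ, ε, ζ }  = { α, γ, ε, ζ } ∪ { γ, δ, ε, ζ }
  [11 total]
Pass 2: +6 →
  { β }  = { α, γ, δ, ε, ζ }ᶜ
  { α, γ }  = { γ } ∪ { α }
  { α, β, γ }  = { α, β } ∪ { γ }
  { α, β, δ }  = { α, β } ∪ { β, δ }
  { β, γ, δ }  = { γ } ∪ { β, δ }
  { α, β, γ, ε, ζ }  = { α, γ, ε, ζ } ∪ { α, β }
  [17 total]
Pass 3: +7 →
  { δ }  = { α, β, γ, ε, ζ }ᶜ
  { β, γ }  = { γ } ∪ { β }
  { α, ε, ζ }  = { β, γ, δ }ᶜ
  { γ, ε, ζ }  = { α, β, δ }ᶜ
  { δ, ε, ζ }  = { α, β, γ }ᶜ
  { α, β, γ, δ }  = { γ } ∪ { α, β, δ }
  { β, δ, ε, ζ }  = { α, γ }ᶜ
  [24 total]
Pass 4: 7 new —
  { α, δ }  = { α } ∪ { δ }
  { γ, δ }  = { γ } ∪ { δ }
  { ε, ζ }  = { α, β, γ, δ }ᶜ
  { α, γ, δ }  = { α, γ } ∪ { δ }
  { α, β, ε, ζ }  = { α, β } ∪ { α, ε, ζ }
  { α, δ, ε, ζ }  = { β, γ }ᶜ
  { β, γ, ε, ζ }  = { β } ∪ { γ, ε, ζ }
  [31 total]
Pass 5 (1 new):
  { β, ε, ζ }  = { α, γ, δ }ᶜ
  [32 total]
Pass 6: already closed under ᶜ and ∪.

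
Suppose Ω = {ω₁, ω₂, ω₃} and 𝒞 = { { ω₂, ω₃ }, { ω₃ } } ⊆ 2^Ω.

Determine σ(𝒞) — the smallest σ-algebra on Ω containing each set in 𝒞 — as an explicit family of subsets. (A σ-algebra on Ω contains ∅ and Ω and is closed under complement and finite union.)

σ(𝒞) = { ∅, { ω₁ }, { ω₂ }, { ω₃ }, { ω₁, ω₂ }, { ω₁, ω₃ }, { ω₂, ω₃ }, Ω }

Trace:
Begin from { ∅, { ω₃ }, { ω₂, ω₃ }, Ω } (that is, 𝒞 plus ∅ and Ω).
Round 1. New:
  { ω₁ }  = { ω₂, ω₃ }ᶜ
  { ω₁, ω₂ }  = { ω₃ }ᶜ
  [6 total]
Round 2. New:
  { ω₁, ω₃ }  = { ω₃ } ∪ { ω₁ }
  [7 total]
Round 3 (1 new):
  { ω₂ }  = { ω₁, ω₃ }ᶜ
  [8 total]
Round 4: no new sets; the family is a σ-algebra.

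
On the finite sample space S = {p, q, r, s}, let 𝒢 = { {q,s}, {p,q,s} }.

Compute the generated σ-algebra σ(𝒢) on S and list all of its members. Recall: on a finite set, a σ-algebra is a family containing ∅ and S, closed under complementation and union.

σ(𝒢) (8 sets): { {}, {p}, {r}, {p,r}, {q,s}, {p,q,s}, {q,r,s}, S }

Check:
Seed the family with 𝒢 together with ∅ and S: { {}, {q,s}, {p,q,s}, S }.
Step 1: +2 →
  {r}  = ᶜ of {p,q,s}
  {p,r}  = ᶜ of {q,s}
Step 2: 1 new —
  {q,r,s}  = {r} ∪ {q,s}
Step 3: 1 new —
  {p}  = ᶜ of {q,r,s}
Step 4: stable.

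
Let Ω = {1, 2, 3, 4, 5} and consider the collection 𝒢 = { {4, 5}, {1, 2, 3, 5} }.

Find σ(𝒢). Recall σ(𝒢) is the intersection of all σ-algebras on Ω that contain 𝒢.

σ(𝒢) = { {}, {4}, {5}, {4, 5}, {1, 2, 3}, {1, 2, 3, 4}, {1, 2, 3, 5}, Ω }

Check:
Seed the family with 𝒢 together with ∅ and Ω: { {}, {4, 5}, {1, 2, 3, 5}, Ω }.
Iteration 1: +2 →
  {4}  = Ω∖{1, 2, 3, 5}
  {1, 2, 3}  = Ω∖{4, 5}
  (now 6)
Iteration 2: +1 →
  {1, 2, 3, 4}  = {1, 2, 3} ∪ {4}
  (now 7)
Iteration 3: 1 new —
  {5}  = Ω∖{1, 2, 3, 4}
  (now 8)
Iteration 4: already closed under ᶜ and ∪.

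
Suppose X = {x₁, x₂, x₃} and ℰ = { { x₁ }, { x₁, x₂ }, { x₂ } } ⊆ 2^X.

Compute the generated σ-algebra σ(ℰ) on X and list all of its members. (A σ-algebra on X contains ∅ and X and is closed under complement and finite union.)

σ(ℰ) (8 sets): { {  }, { x₁ }, { x₂ }, { x₃ }, { x₁, x₂ }, { x₁, x₃ }, { x₂, x₃ }, X }

Working:
Begin from { {  }, { x₁ }, { x₂ }, { x₁, x₂ }, X } (that is, ℰ plus ∅ and X).
Iteration 1: +3 →
  { x₃ }  = complement { x₁, x₂ }
  { x₁, x₃ }  = complement { x₂ }
  { x₂, x₃ }  = complement { x₁ }
Iteration 2 adds nothing — fixpoint reached.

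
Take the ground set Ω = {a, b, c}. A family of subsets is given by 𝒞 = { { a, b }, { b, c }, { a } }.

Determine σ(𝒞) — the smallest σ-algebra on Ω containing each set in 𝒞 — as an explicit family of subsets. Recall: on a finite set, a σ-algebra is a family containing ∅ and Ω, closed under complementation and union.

Take S₀ = 𝒞 ∪ {∅, Ω} = { {  }, { a }, { a, b }, { b, c }, Ω }.
Round 1: 1 new —
  { c }  = complement { a, b }
  |family| = 6
Round 2: 1 new —
  { a, c }  = { c } ∪ { a }
  |family| = 7
Round 3: 1 new —
  { b }  = complement { a, c }
  |family| = 8
Round 4: already closed under ᶜ and ∪.

Hence σ(𝒞) has 8 members: { {  }, { a }, { b }, { c }, { a, b }, { a, c }, { b, c }, Ω }.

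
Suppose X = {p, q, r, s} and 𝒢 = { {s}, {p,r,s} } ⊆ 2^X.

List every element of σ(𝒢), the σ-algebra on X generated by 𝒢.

Take S₀ = 𝒢 ∪ {∅, X} = { ∅, {s}, {p,r,s}, X }.
Iteration 1 adds 2:
  {q}  = complement {p,r,s}
  {p,q,r}  = complement {s}
  [6 total]
Iteration 2 (1 new):
  {q,s}  = {s} ∪ {q}
  [7 total]
Iteration 3 (1 new):
  {p,r}  = complement {q,s}
  [8 total]
Iteration 4: already closed under ᶜ and ∪.

Hence σ(𝒢) has 8 members: { ∅, {q}, {s}, {p,r}, {q,s}, {p,q,r}, {p,r,s}, X }.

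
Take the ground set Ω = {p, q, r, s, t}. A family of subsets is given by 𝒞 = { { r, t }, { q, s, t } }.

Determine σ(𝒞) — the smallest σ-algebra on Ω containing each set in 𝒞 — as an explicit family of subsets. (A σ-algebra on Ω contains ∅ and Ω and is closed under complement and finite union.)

Initial family (4 sets): { {}, { r, t }, { q, s, t }, Ω }.
Iteration 1. New:
  { p, r }  = { q, s, t }ᶜ
  { p, q, s }  = { r, t }ᶜ
  { q, r, s, t }  = { r, t } ∪ { q, s, t }
  [7 total]
Iteration 2. New:
  { p }  = { q, r, s, t }ᶜ
  { p, r, t }  = { p, r } ∪ { r, t }
  { p, q, r, s }  = { p, r } ∪ { p, q, s }
  { p, q, s, t }  = { p, q, s } ∪ { q, s, t }
  [11 total]
Iteration 3 (3 new):
  { r }  = { p, q, s, t }ᶜ
  { t }  = { p, q, r, s }ᶜ
  { q, s }  = { p, r, t }ᶜ
  [14 total]
Iteration 4 (2 new):
  { p, t }  = { t } ∪ { p }
  { q, r, s }  = { r } ∪ { q, s }
  [16 total]
Iteration 5 adds nothing — fixpoint reached.

Hence σ(𝒞) has 16 members: { {}, { p }, { r }, { t }, { p, r }, { p, t }, { q, s }, { r, t }, { p, q, s }, { p, r, t }, { q, r, s }, { q, s, t }, { p, q, r, s }, { p, q, s, t }, { q, r, s, t }, Ω }.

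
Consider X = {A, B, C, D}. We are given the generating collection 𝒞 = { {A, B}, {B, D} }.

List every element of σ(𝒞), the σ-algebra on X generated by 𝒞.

Initial family (4 sets): { {}, {A, B}, {B, D}, X }.
Iteration 1: +3 →
  {A, C}  = X∖{B, D}
  {C, D}  = X∖{A, B}
  {A, B, D}  = {A, B} ∪ {B, D}
  — 7 sets.
Iteration 2: 4 new —
  {C}  = X∖{A, B, D}
  {A, B, C}  = {A, B} ∪ {A, C}
  {A, C, D}  = {C, D} ∪ {A, C}
  {B, C, D}  = {C, D} ∪ {B, D}
  — 11 sets.
Iteration 3: 3 new —
  {A}  = X∖{B, C, D}
  {B}  = X∖{A, C, D}
  {D}  = X∖{A, B, C}
  — 14 sets.
Iteration 4: 2 new —
  {A, D}  = {D} ∪ {A}
  {B, C}  = {C} ∪ {B}
  — 16 sets.
Iteration 5: closed — nothing new.

|σ(𝒞)| = 16.  σ(𝒞) = { {}, {A}, {B}, {C}, {D}, {A, B}, {A, C}, {A, D}, {B, C}, {B, D}, {C, D}, {A, B, C}, {A, B, D}, {A, C, D}, {B, C, D}, X }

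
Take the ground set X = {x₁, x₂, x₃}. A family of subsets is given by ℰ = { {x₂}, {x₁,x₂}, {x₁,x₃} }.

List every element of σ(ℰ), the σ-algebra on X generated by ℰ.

Begin from { {}, {x₂}, {x₁,x₂}, {x₁,x₃}, X } (that is, ℰ plus ∅ and X).
Pass 1. New:
  {x₃}  = complement {x₁,x₂}
  (now 6)
Pass 2 adds 1:
  {x₂,x₃}  = {x₃} ∪ {x₂}
  (now 7)
Pass 3 adds 1:
  {x₁}  = complement {x₂,x₃}
  (now 8)
Pass 4: already closed under ᶜ and ∪.

|σ(ℰ)| = 8.  σ(ℰ) = { {}, {x₁}, {x₂}, {x₃}, {x₁,x₂}, {x₁,x₃}, {x₂,x₃}, X }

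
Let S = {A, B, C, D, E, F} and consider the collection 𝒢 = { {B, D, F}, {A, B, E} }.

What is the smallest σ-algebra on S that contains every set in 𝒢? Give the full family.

Answer: σ(𝒢) = { {}, {B}, {C}, {A, E}, {B, C}, {D, F}, {A, B, E}, {A, C, E}, {B, D, F}, {C, D, F}, {A, B, C, E}, {A, D, E, F}, {B, C, D, F}, {A, B, D, E, F}, {A, C, D, E, F}, S }

Check:
Initial family (4 sets): { {}, {A, B, E}, {B, D, F}, S }.
Iteration 1 adds 3:
  {A, C, E}  = S∖{B, D, F}
  {C, D, F}  = S∖{A, B, E}
  {A, B, D, E, F}  = {B, D, F} ∪ {A, B, E}
  (now 7)
Iteration 2: +4 →
  {C}  = S∖{A, B, D, E, F}
  {A, B, C, E}  = {A, B, E} ∪ {A, C, E}
  {B, C, D, F}  = {B, D, F} ∪ {C, D, F}
  {A, C, D, E, F}  = {A, C, E} ∪ {C, D, F}
  (now 11)
Iteration 3 adds 3:
  {B}  = S∖{A, C, D, E, F}
  {A, E}  = S∖{B, C, D, F}
  {D, F}  = S∖{A, B, C, E}
  (now 14)
Iteration 4 (2 new):
  {B, C}  = {C} ∪ {B}
  {A, D, E, F}  = {A, E} ∪ {D, F}
  (now 16)
After Iteration 5 the family is unchanged; done.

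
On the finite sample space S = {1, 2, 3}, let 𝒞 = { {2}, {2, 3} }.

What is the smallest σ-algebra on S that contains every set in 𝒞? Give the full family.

σ(𝒞) (8 sets): { {}, {1}, {2}, {3}, {1, 2}, {1, 3}, {2, 3}, S }

Check:
Initial family (4 sets): { {}, {2}, {2, 3}, S }.
Iteration 1 (2 new):
  {1}  = ᶜ of {2, 3}
  {1, 3}  = ᶜ of {2}
  — 6 sets.
Iteration 2: 1 new —
  {1, 2}  = {2} ∪ {1}
  — 7 sets.
Iteration 3: 1 new —
  {3}  = ᶜ of {1, 2}
  — 8 sets.
Iteration 4: stable.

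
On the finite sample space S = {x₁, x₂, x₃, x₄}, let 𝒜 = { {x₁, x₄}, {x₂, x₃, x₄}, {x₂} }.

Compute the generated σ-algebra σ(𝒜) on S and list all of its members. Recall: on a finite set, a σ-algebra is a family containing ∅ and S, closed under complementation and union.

|σ(𝒜)| = 16.  σ(𝒜) = { {}, {x₁}, {x₂}, {x₃}, {x₄}, {x₁, x₂}, {x₁, x₃}, {x₁, x₄}, {x₂, x₃}, {x₂, x₄}, {x₃, x₄}, {x₁, x₂, x₃}, {x₁, x₂, x₄}, {x₁, x₃, x₄}, {x₂, x₃, x₄}, S }

Trace:
Start: 𝒜 ∪ {∅, S} = { {}, {x₂}, {x₁, x₄}, {x₂, x₃, x₄}, S }.
Iteration 1: +4 →
  {x₁}  = ᶜ of {x₂, x₃, x₄}
  {x₂, x₃}  = ᶜ of {x₁, x₄}
  {x₁, x₂, x₄}  = {x₁, x₄} ∪ {x₂}
  {x₁, x₃, x₄}  = ᶜ of {x₂}
  |family| = 9
Iteration 2: 3 new —
  {x₃}  = ᶜ of {x₁, x₂, x₄}
  {x₁, x₂}  = {x₂} ∪ {x₁}
  {x₁, x₂, x₃}  = {x₂, x₃} ∪ {x₁}
  |family| = 12
Iteration 3: 3 new —
  {x₄}  = ᶜ of {x₁, x₂, x₃}
  {x₁, x₃}  = {x₃} ∪ {x₁}
  {x₃, x₄}  = ᶜ of {x₁, x₂}
  |family| = 15
Iteration 4 adds 1:
  {x₂, x₄}  = ᶜ of {x₁, x₃}
  |family| = 16
Iteration 5: no new sets; the family is a σ-algebra.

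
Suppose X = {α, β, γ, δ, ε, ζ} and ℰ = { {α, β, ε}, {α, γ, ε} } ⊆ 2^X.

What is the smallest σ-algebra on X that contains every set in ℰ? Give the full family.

Begin from { {}, {α, β, ε}, {α, γ, ε}, X } (that is, ℰ plus ∅ and X).
Pass 1 (3 new):
  {β, δ, ζ}  = ᶜ of {α, γ, ε}
  {γ, δ, ζ}  = ᶜ of {α, β, ε}
  {α, β, γ, ε}  = {α, γ, ε} ∪ {α, β, ε}
  [7 total]
Pass 2 adds 4:
  {δ, ζ}  = ᶜ of {α, β, γ, ε}
  {β, γ, δ, ζ}  = {β, δ, ζ} ∪ {γ, δ, ζ}
  {α, β, δ, ε, ζ}  = {β, δ, ζ} ∪ {α, β, ε}
  {α, γ, δ, ε, ζ}  = {α, γ, ε} ∪ {γ, δ, ζ}
  [11 total]
Pass 3 adds 3:
  {β}  = ᶜ of {α, γ, δ, ε, ζ}
  {γ}  = ᶜ of {α, β, δ, ε, ζ}
  {α, ε}  = ᶜ of {β, γ, δ, ζ}
  [14 total]
Pass 4 adds 2:
  {β, γ}  = {γ} ∪ {β}
  {α, δ, ε, ζ}  = {α, ε} ∪ {δ, ζ}
  [16 total]
After Pass 5 the family is unchanged; done.

σ(ℰ) = { {}, {β}, {γ}, {α, ε}, {β, γ}, {δ, ζ}, {α, β, ε}, {α, γ, ε}, {β, δ, ζ}, {γ, δ, ζ}, {α, β, γ, ε}, {α, δ, ε, ζ}, {β, γ, δ, ζ}, {α, β, δ, ε, ζ}, {α, γ, δ, ε, ζ}, X }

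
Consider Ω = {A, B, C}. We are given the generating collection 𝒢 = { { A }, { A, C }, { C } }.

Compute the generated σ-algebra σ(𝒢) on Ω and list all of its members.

σ(𝒢) (8 sets): { {}, { A }, { B }, { C }, { A, B }, { A, C }, { B, C }, Ω }

Trace:
Begin from { {}, { A }, { C }, { A, C }, Ω } (that is, 𝒢 plus ∅ and Ω).
Pass 1 adds 3:
  { B }  = complement { A, C }
  { A, B }  = complement { C }
  { B, C }  = complement { A }
  [8 total]
Pass 2 adds nothing — fixpoint reached.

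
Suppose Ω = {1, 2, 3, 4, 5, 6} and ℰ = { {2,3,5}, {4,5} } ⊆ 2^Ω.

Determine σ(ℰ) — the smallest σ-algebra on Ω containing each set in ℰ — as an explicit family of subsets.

Begin from { {}, {4,5}, {2,3,5}, Ω } (that is, ℰ plus ∅ and Ω).
Round 1 adds 3:
  {1,4,6}  = ᶜ of {2,3,5}
  {1,2,3,6}  = ᶜ of {4,5}
  {2,3,4,5}  = {4,5} ∪ {2,3,5}
  (now 7)
Round 2: 4 new —
  {1,6}  = ᶜ of {2,3,4,5}
  {1,4,5,6}  = {4,5} ∪ {1,4,6}
  {1,2,3,4,6}  = {1,4,6} ∪ {1,2,3,6}
  {1,2,3,5,6}  = {2,3,5} ∪ {1,2,3,6}
  (now 11)
Round 3 adds 3:
  {4}  = ᶜ of {1,2,3,5,6}
  {5}  = ᶜ of {1,2,3,4,6}
  {2,3}  = ᶜ of {1,4,5,6}
  (now 14)
Round 4 adds 2:
  {1,5,6}  = {1,6} ∪ {5}
  {2,3,4}  = {2,3} ∪ {4}
  (now 16)
Round 5: no new sets; the family is a σ-algebra.

|σ(ℰ)| = 16.  σ(ℰ) = { {}, {4}, {5}, {1,6}, {2,3}, {4,5}, {1,4,6}, {1,5,6}, {2,3,4}, {2,3,5}, {1,2,3,6}, {1,4,5,6}, {2,3,4,5}, {1,2,3,4,6}, {1,2,3,5,6}, Ω }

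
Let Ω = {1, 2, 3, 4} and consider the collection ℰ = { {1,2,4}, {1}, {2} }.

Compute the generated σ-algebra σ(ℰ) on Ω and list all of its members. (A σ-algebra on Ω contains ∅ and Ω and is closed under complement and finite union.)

Start: ℰ ∪ {∅, Ω} = { {}, {1}, {2}, {1,2,4}, Ω }.
Iteration 1: +4 →
  {3}  = Ω∖{1,2,4}
  {1,2}  = {2} ∪ {1}
  {1,3,4}  = Ω∖{2}
  {2,3,4}  = Ω∖{1}
  |family| = 9
Iteration 2: +4 →
  {1,3}  = {3} ∪ {1}
  {2,3}  = {2} ∪ {3}
  {3,4}  = Ω∖{1,2}
  {1,2,3}  = {1,2} ∪ {3}
  |family| = 13
Iteration 3 (3 new):
  {4}  = Ω∖{1,2,3}
  {1,4}  = Ω∖{2,3}
  {2,4}  = Ω∖{1,3}
  |family| = 16
Iteration 4: closed — nothing new.

σ(ℰ) = { {}, {1}, {2}, {3}, {4}, {1,2}, {1,3}, {1,4}, {2,3}, {2,4}, {3,4}, {1,2,3}, {1,2,4}, {1,3,4}, {2,3,4}, Ω }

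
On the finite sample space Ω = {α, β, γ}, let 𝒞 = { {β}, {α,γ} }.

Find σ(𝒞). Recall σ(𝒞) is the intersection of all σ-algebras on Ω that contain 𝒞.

Start: 𝒞 ∪ {∅, Ω} = { {}, {β}, {α,γ}, Ω }.
After Pass 1 the family is unchanged; done.

Therefore σ(𝒞) = { {}, {β}, {α,γ}, Ω } (|σ(𝒞)| = 4).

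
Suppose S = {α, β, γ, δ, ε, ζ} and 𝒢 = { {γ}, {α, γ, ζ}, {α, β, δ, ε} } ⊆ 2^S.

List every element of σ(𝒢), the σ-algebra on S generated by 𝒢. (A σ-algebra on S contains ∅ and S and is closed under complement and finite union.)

|σ(𝒢)| = 16.  σ(𝒢) = { {}, {α}, {γ}, {ζ}, {α, γ}, {α, ζ}, {γ, ζ}, {α, γ, ζ}, {β, δ, ε}, {α, β, δ, ε}, {β, γ, δ, ε}, {β, δ, ε, ζ}, {α, β, γ, δ, ε}, {α, β, δ, ε, ζ}, {β, γ, δ, ε, ζ}, S }

Working:
Begin from { {}, {γ}, {α, γ, ζ}, {α, β, δ, ε}, S } (that is, 𝒢 plus ∅ and S).
Step 1. New:
  {γ, ζ}  = {α, β, δ, ε}ᶜ
  {β, δ, ε}  = {α, γ, ζ}ᶜ
  {α, β, γ, δ, ε}  = {γ} ∪ {α, β, δ, ε}
  {α, β, δ, ε, ζ}  = {γ}ᶜ
  — 9 sets.
Step 2 adds 3:
  {ζ}  = {α, β, γ, δ, ε}ᶜ
  {β, γ, δ, ε}  = {γ} ∪ {β, δ, ε}
  {β, γ, δ, ε, ζ}  = {γ, ζ} ∪ {β, δ, ε}
  — 12 sets.
Step 3: +3 →
  {α}  = {β, γ, δ, ε, ζ}ᶜ
  {α, ζ}  = {β, γ, δ, ε}ᶜ
  {β, δ, ε, ζ}  = {β, δ, ε} ∪ {ζ}
  — 15 sets.
Step 4 adds 1:
  {α, γ}  = {β, δ, ε, ζ}ᶜ
  — 16 sets.
Step 5: no new sets; the family is a σ-algebra.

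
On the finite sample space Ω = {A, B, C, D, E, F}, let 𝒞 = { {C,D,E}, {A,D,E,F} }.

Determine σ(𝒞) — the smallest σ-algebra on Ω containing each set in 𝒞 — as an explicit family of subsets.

Answer: σ(𝒞) = { {}, {B}, {C}, {A,F}, {B,C}, {D,E}, {A,B,F}, {A,C,F}, {B,D,E}, {C,D,E}, {A,B,C,F}, {A,D,E,F}, {B,C,D,E}, {A,B,D,E,F}, {A,C,D,E,F}, Ω }

Derivation:
Begin from { {}, {C,D,E}, {A,D,E,F}, Ω } (that is, 𝒞 plus ∅ and Ω).
Pass 1 adds 3:
  {B,C}  = {A,D,E,F}ᶜ
  {A,B,F}  = {C,D,E}ᶜ
  {A,C,D,E,F}  = {A,D,E,F} ∪ {C,D,E}
  — 7 sets.
Pass 2 (4 new):
  {B}  = {A,C,D,E,F}ᶜ
  {A,B,C,F}  = {B,C} ∪ {A,B,F}
  {B,C,D,E}  = {C,D,E} ∪ {B,C}
  {A,B,D,E,F}  = {A,D,E,F} ∪ {A,B,F}
  — 11 sets.
Pass 3 (3 new):
  {C}  = {A,B,D,E,F}ᶜ
  {A,F}  = {B,C,D,E}ᶜ
  {D,E}  = {A,B,C,F}ᶜ
  — 14 sets.
Pass 4: +2 →
  {A,C,F}  = {C} ∪ {A,F}
  {B,D,E}  = {D,E} ∪ {B}
  — 16 sets.
Pass 5: no new sets; the family is a σ-algebra.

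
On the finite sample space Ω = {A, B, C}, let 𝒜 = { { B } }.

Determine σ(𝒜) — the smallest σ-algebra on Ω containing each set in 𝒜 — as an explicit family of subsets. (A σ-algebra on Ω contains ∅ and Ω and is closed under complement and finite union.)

σ(𝒜) (4 sets): { {  }, { B }, { A, C }, Ω }

Check:
Seed the family with 𝒜 together with ∅ and Ω: { {  }, { B }, Ω }.
Round 1 (1 new):
  { A, C }  = Ω∖{ B }
Round 2: already closed under ᶜ and ∪.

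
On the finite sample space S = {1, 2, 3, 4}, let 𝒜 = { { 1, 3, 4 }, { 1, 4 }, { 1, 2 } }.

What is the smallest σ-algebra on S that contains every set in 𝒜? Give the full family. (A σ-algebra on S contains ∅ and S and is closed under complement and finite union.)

σ(𝒜) (16 sets): { ∅, { 1 }, { 2 }, { 3 }, { 4 }, { 1, 2 }, { 1, 3 }, { 1, 4 }, { 2, 3 }, { 2, 4 }, { 3, 4 }, { 1, 2, 3 }, { 1, 2, 4 }, { 1, 3, 4 }, { 2, 3, 4 }, S }

Derivation:
Take S₀ = 𝒜 ∪ {∅, S} = { ∅, { 1, 2 }, { 1, 4 }, { 1, 3, 4 }, S }.
Round 1 adds 4:
  { 2 }  = ᶜ of { 1, 3, 4 }
  { 2, 3 }  = ᶜ of { 1, 4 }
  { 3, 4 }  = ᶜ of { 1, 2 }
  { 1, 2, 4 }  = { 1, 4 } ∪ { 1, 2 }
  (now 9)
Round 2: 3 new —
  { 3 }  = ᶜ of { 1, 2, 4 }
  { 1, 2, 3 }  = { 1, 2 } ∪ { 2, 3 }
  { 2, 3, 4 }  = { 3, 4 } ∪ { 2 }
  (now 12)
Round 3 adds 2:
  { 1 }  = ᶜ of { 2, 3, 4 }
  { 4 }  = ᶜ of { 1, 2, 3 }
  (now 14)
Round 4 adds 2:
  { 1, 3 }  = { 3 } ∪ { 1 }
  { 2, 4 }  = { 4 } ∪ { 2 }
  (now 16)
Round 5: no new sets; the family is a σ-algebra.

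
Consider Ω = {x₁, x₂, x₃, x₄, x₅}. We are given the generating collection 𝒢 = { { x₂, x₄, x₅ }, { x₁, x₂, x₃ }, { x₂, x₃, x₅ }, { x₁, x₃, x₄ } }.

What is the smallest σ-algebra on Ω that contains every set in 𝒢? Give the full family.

Begin from { {}, { x₁, x₂, x₃ }, { x₁, x₃, x₄ }, { x₂, x₃, x₅ }, { x₂, x₄, x₅ }, Ω } (that is, 𝒢 plus ∅ and Ω).
Iteration 1. New:
  { x₁, x₃ }  = { x₂, x₄, x₅ }ᶜ
  { x₁, x₄ }  = { x₂, x₃, x₅ }ᶜ
  { x₂, x₅ }  = { x₁, x₃, x₄ }ᶜ
  { x₄, x₅ }  = { x₁, x₂, x₃ }ᶜ
  { x₁, x₂, x₃, x₄ }  = { x₁, x₃, x₄ } ∪ { x₁, x₂, x₃ }
  { x₁, x₂, x₃, x₅ }  = { x₂, x₃, x₅ } ∪ { x₁, x₂, x₃ }
  { x₂, x₃, x₄, x₅ }  = { x₂, x₃, x₅ } ∪ { x₂, x₄, x₅ }
Iteration 2 adds 6:
  { x₁ }  = { x₂, x₃, x₄, x₅ }ᶜ
  { x₄ }  = { x₁, x₂, x₃, x₅ }ᶜ
  { x₅ }  = { x₁, x₂, x₃, x₄ }ᶜ
  { x₁, x₄, x₅ }  = { x₄, x₅ } ∪ { x₁, x₄ }
  { x₁, x₂, x₄, x₅ }  = { x₂, x₅ } ∪ { x₁, x₄ }
  { x₁, x₃, x₄, x₅ }  = { x₄, x₅ } ∪ { x₁, x₃, x₄ }
Iteration 3. New:
  { x₂ }  = { x₁, x₃, x₄, x₅ }ᶜ
  { x₃ }  = { x₁, x₂, x₄, x₅ }ᶜ
  { x₁, x₅ }  = { x₅ } ∪ { x₁ }
  { x₂, x₃ }  = { x₁, x₄, x₅ }ᶜ
  { x₁, x₂, x₅ }  = { x₂, x₅ } ∪ { x₁ }
  { x₁, x₃, x₅ }  = { x₁, x₃ } ∪ { x₅ }
Iteration 4 adds 7:
  { x₁, x₂ }  = { x₂ } ∪ { x₁ }
  { x₂, x₄ }  = { x₁, x₃, x₅ }ᶜ
  { x₃, x₄ }  = { x₁, x₂, x₅ }ᶜ
  { x₃, x₅ }  = { x₅ } ∪ { x₃ }
  { x₁, x₂, x₄ }  = { x₂ } ∪ { x₁, x₄ }
  { x₂, x₃, x₄ }  = { x₁, x₅ }ᶜ
  { x₃, x₄, x₅ }  = { x₄, x₅ } ∪ { x₃ }
After Iteration 5 the family is unchanged; done.

Therefore σ(𝒢) = { {}, { x₁ }, { x₂ }, { x₃ }, { x₄ }, { x₅ }, { x₁, x₂ }, { x₁, x₃ }, { x₁, x₄ }, { x₁, x₅ }, { x₂, x₃ }, { x₂, x₄ }, { x₂, x₅ }, { x₃, x₄ }, { x₃, x₅ }, { x₄, x₅ }, { x₁, x₂, x₃ }, { x₁, x₂, x₄ }, { x₁, x₂, x₅ }, { x₁, x₃, x₄ }, { x₁, x₃, x₅ }, { x₁, x₄, x₅ }, { x₂, x₃, x₄ }, { x₂, x₃, x₅ }, { x₂, x₄, x₅ }, { x₃, x₄, x₅ }, { x₁, x₂, x₃, x₄ }, { x₁, x₂, x₃, x₅ }, { x₁, x₂, x₄, x₅ }, { x₁, x₃, x₄, x₅ }, { x₂, x₃, x₄, x₅ }, Ω } (|σ(𝒢)| = 32).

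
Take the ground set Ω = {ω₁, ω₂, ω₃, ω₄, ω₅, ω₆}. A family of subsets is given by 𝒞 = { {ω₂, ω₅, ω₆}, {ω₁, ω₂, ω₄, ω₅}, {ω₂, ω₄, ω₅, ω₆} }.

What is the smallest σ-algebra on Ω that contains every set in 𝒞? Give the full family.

Seed the family with 𝒞 together with ∅ and Ω: { ∅, {ω₂, ω₅, ω₆}, {ω₁, ω₂, ω₄, ω₅}, {ω₂, ω₄, ω₅, ω₆}, Ω }.
Step 1 adds 4:
  {ω₁, ω₃}  = {ω₂, ω₄, ω₅, ω₆}ᶜ
  {ω₃, ω₆}  = {ω₁, ω₂, ω₄, ω₅}ᶜ
  {ω₁, ω₃, ω₄}  = {ω₂, ω₅, ω₆}ᶜ
  {ω₁, ω₂, ω₄, ω₅, ω₆}  = {ω₂, ω₄, ω₅, ω₆} ∪ {ω₁, ω₂, ω₄, ω₅}
  — 9 sets.
Step 2: 7 new —
  {ω₃}  = {ω₁, ω₂, ω₄, ω₅, ω₆}ᶜ
  {ω₁, ω₃, ω₆}  = {ω₁, ω₃} ∪ {ω₃, ω₆}
  {ω₁, ω₃, ω₄, ω₆}  = {ω₁, ω₃, ω₄} ∪ {ω₃, ω₆}
  {ω₂, ω₃, ω₅, ω₆}  = {ω₂, ω₅, ω₆} ∪ {ω₃, ω₆}
  {ω₁, ω₂, ω₃, ω₄, ω₅}  = {ω₁, ω₂, ω₄, ω₅} ∪ {ω₁, ω₃, ω₄}
  {ω₁, ω₂, ω₃, ω₅, ω₆}  = {ω₂, ω₅, ω₆} ∪ {ω₁, ω₃}
  {ω₂, ω₃, ω₄, ω₅, ω₆}  = {ω₂, ω₄, ω₅, ω₆} ∪ {ω₃, ω₆}
  — 16 sets.
Step 3 adds 6:
  {ω₁}  = {ω₂, ω₃, ω₄, ω₅, ω₆}ᶜ
  {ω₄}  = {ω₁, ω₂, ω₃, ω₅, ω₆}ᶜ
  {ω₆}  = {ω₁, ω₂, ω₃, ω₄, ω₅}ᶜ
  {ω₁, ω₄}  = {ω₂, ω₃, ω₅, ω₆}ᶜ
  {ω₂, ω₅}  = {ω₁, ω₃, ω₄, ω₆}ᶜ
  {ω₂, ω₄, ω₅}  = {ω₁, ω₃, ω₆}ᶜ
  — 22 sets.
Step 4: 10 new —
  {ω₁, ω₆}  = {ω₁} ∪ {ω₆}
  {ω₃, ω₄}  = {ω₃} ∪ {ω₄}
  {ω₄, ω₆}  = {ω₆} ∪ {ω₄}
  {ω₁, ω₂, ω₅}  = {ω₂, ω₅} ∪ {ω₁}
  {ω₁, ω₄, ω₆}  = {ω₆} ∪ {ω₁, ω₄}
  {ω₂, ω₃, ω₅}  = {ω₂, ω₅} ∪ {ω₃}
  {ω₃, ω₄, ω₆}  = {ω₃, ω₆} ∪ {ω₄}
  {ω₁, ω₂, ω₃, ω₅}  = {ω₂, ω₅} ∪ {ω₁, ω₃}
  {ω₁, ω₂, ω₅, ω₆}  = {ω₁} ∪ {ω₂, ω₅, ω₆}
  {ω₂, ω₃, ω₄, ω₅}  = {ω₃} ∪ {ω₂, ω₄, ω₅}
  — 32 sets.
After Step 5 the family is unchanged; done.

σ(𝒞) = { ∅, {ω₁}, {ω₃}, {ω₄}, {ω₆}, {ω₁, ω₃}, {ω₁, ω₄}, {ω₁, ω₆}, {ω₂, ω₅}, {ω₃, ω₄}, {ω₃, ω₆}, {ω₄, ω₆}, {ω₁, ω₂, ω₅}, {ω₁, ω₃, ω₄}, {ω₁, ω₃, ω₆}, {ω₁, ω₄, ω₆}, {ω₂, ω₃, ω₅}, {ω₂, ω₄, ω₅}, {ω₂, ω₅, ω₆}, {ω₃, ω₄, ω₆}, {ω₁, ω₂, ω₃, ω₅}, {ω₁, ω₂, ω₄, ω₅}, {ω₁, ω₂, ω₅, ω₆}, {ω₁, ω₃, ω₄, ω₆}, {ω₂, ω₃, ω₄, ω₅}, {ω₂, ω₃, ω₅, ω₆}, {ω₂, ω₄, ω₅, ω₆}, {ω₁, ω₂, ω₃, ω₄, ω₅}, {ω₁, ω₂, ω₃, ω₅, ω₆}, {ω₁, ω₂, ω₄, ω₅, ω₆}, {ω₂, ω₃, ω₄, ω₅, ω₆}, Ω }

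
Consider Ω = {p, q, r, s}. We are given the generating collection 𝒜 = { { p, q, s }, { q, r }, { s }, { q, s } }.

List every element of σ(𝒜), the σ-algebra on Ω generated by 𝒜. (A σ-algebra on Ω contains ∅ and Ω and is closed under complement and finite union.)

Seed the family with 𝒜 together with ∅ and Ω: { {}, { s }, { q, r }, { q, s }, { p, q, s }, Ω }.
Iteration 1. New:
  { r }  = Ω∖{ p, q, s }
  { p, r }  = Ω∖{ q, s }
  { p, s }  = Ω∖{ q, r }
  { p, q, r }  = Ω∖{ s }
  { q, r, s }  = { q, r } ∪ { s }
  [11 total]
Iteration 2 adds 3:
  { p }  = Ω∖{ q, r, s }
  { r, s }  = { r } ∪ { s }
  { p, r, s }  = { r } ∪ { p, s }
  [14 total]
Iteration 3: +2 →
  { q }  = Ω∖{ p, r, s }
  { p, q }  = Ω∖{ r, s }
  [16 total]
After Iteration 4 the family is unchanged; done.

σ(𝒜) = { {}, { p }, { q }, { r }, { s }, { p, q }, { p, r }, { p, s }, { q, r }, { q, s }, { r, s }, { p, q, r }, { p, q, s }, { p, r, s }, { q, r, s }, Ω }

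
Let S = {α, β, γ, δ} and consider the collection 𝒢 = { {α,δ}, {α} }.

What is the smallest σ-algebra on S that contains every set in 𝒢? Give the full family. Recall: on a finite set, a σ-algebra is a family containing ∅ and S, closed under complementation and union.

Seed the family with 𝒢 together with ∅ and S: { {}, {α}, {α,δ}, S }.
Pass 1 (2 new):
  {β,γ}  = S∖{α,δ}
  {β,γ,δ}  = S∖{α}
  [6 total]
Pass 2 (1 new):
  {α,β,γ}  = {β,γ} ∪ {α}
  [7 total]
Pass 3: +1 →
  {δ}  = S∖{α,β,γ}
  [8 total]
Pass 4: already closed under ᶜ and ∪.

σ(𝒢) = { {}, {α}, {δ}, {α,δ}, {β,γ}, {α,β,γ}, {β,γ,δ}, S }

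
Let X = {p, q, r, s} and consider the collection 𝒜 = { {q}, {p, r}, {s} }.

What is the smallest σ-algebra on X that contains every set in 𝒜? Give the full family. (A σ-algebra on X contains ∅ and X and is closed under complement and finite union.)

Start: 𝒜 ∪ {∅, X} = { {}, {q}, {s}, {p, r}, X }.
Round 1. New:
  {q, s}  = complement {p, r}
  {p, q, r}  = complement {s}
  {p, r, s}  = complement {q}
  [8 total]
After Round 2 the family is unchanged; done.

|σ(𝒜)| = 8.  σ(𝒜) = { {}, {q}, {s}, {p, r}, {q, s}, {p, q, r}, {p, r, s}, X }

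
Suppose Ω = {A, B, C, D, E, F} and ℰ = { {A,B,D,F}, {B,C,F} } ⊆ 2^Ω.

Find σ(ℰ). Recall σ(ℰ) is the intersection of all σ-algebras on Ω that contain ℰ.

Seed the family with ℰ together with ∅ and Ω: { {}, {B,C,F}, {A,B,D,F}, Ω }.
Round 1: 3 new —
  {C,E}  = {A,B,D,F}ᶜ
  {A,D,E}  = {B,C,F}ᶜ
  {A,B,C,D,F}  = {B,C,F} ∪ {A,B,D,F}
  |family| = 7
Round 2: +4 →
  {E}  = {A,B,C,D,F}ᶜ
  {A,C,D,E}  = {A,D,E} ∪ {C,E}
  {B,C,E,F}  = {B,C,F} ∪ {C,E}
  {A,B,D,E,F}  = {A,D,E} ∪ {A,B,D,F}
  |family| = 11
Round 3 (3 new):
  {C}  = {A,B,D,E,F}ᶜ
  {A,D}  = {B,C,E,F}ᶜ
  {B,F}  = {A,C,D,E}ᶜ
  |family| = 14
Round 4: +2 →
  {A,C,D}  = {C} ∪ {A,D}
  {B,E,F}  = {B,F} ∪ {E}
  |family| = 16
Round 5 adds nothing — fixpoint reached.

Therefore σ(ℰ) = { {}, {C}, {E}, {A,D}, {B,F}, {C,E}, {A,C,D}, {A,D,E}, {B,C,F}, {B,E,F}, {A,B,D,F}, {A,C,D,E}, {B,C,E,F}, {A,B,C,D,F}, {A,B,D,E,F}, Ω } (|σ(ℰ)| = 16).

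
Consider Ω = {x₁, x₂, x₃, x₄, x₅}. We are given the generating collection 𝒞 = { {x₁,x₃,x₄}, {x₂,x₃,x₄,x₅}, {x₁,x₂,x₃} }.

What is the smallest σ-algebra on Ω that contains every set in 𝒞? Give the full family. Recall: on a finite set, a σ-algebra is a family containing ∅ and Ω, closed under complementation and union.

Answer: σ(𝒞) = { ∅, {x₁}, {x₂}, {x₃}, {x₄}, {x₅}, {x₁,x₂}, {x₁,x₃}, {x₁,x₄}, {x₁,x₅}, {x₂,x₃}, {x₂,x₄}, {x₂,x₅}, {x₃,x₄}, {x₃,x₅}, {x₄,x₅}, {x₁,x₂,x₃}, {x₁,x₂,x₄}, {x₁,x₂,x₅}, {x₁,x₃,x₄}, {x₁,x₃,x₅}, {x₁,x₄,x₅}, {x₂,x₃,x₄}, {x₂,x₃,x₅}, {x₂,x₄,x₅}, {x₃,x₄,x₅}, {x₁,x₂,x₃,x₄}, {x₁,x₂,x₃,x₅}, {x₁,x₂,x₄,x₅}, {x₁,x₃,x₄,x₅}, {x₂,x₃,x₄,x₅}, Ω }

Working:
Seed the family with 𝒞 together with ∅ and Ω: { ∅, {x₁,x₂,x₃}, {x₁,x₃,x₄}, {x₂,x₃,x₄,x₅}, Ω }.
Round 1 adds 4:
  {x₁}  = Ω∖{x₂,x₃,x₄,x₅}
  {x₂,x₅}  = Ω∖{x₁,x₃,x₄}
  {x₄,x₅}  = Ω∖{x₁,x₂,x₃}
  {x₁,x₂,x₃,x₄}  = {x₁,x₃,x₄} ∪ {x₁,x₂,x₃}
  (now 9)
Round 2: +6 →
  {x₅}  = Ω∖{x₁,x₂,x₃,x₄}
  {x₁,x₂,x₅}  = {x₂,x₅} ∪ {x₁}
  {x₁,x₄,x₅}  = {x₄,x₅} ∪ {x₁}
  {x₂,x₄,x₅}  = {x₂,x₅} ∪ {x₄,x₅}
  {x₁,x₂,x₃,x₅}  = {x₂,x₅} ∪ {x₁,x₂,x₃}
  {x₁,x₃,x₄,x₅}  = {x₄,x₅} ∪ {x₁,x₃,x₄}
  (now 15)
Round 3: 7 new —
  {x₂}  = Ω∖{x₁,x₃,x₄,x₅}
  {x₄}  = Ω∖{x₁,x₂,x₃,x₅}
  {x₁,x₃}  = Ω∖{x₂,x₄,x₅}
  {x₁,x₅}  = {x₅} ∪ {x₁}
  {x₂,x₃}  = Ω∖{x₁,x₄,x₅}
  {x₃,x₄}  = Ω∖{x₁,x₂,x₅}
  {x₁,x₂,x₄,x₅}  = {x₄,x₅} ∪ {x₁,x₂,x₅}
  (now 22)
Round 4 (8 new):
  {x₃}  = Ω∖{x₁,x₂,x₄,x₅}
  {x₁,x₂}  = {x₂} ∪ {x₁}
  {x₁,x₄}  = {x₄} ∪ {x₁}
  {x₂,x₄}  = {x₂} ∪ {x₄}
  {x₁,x₃,x₅}  = {x₁,x₃} ∪ {x₁,x₅}
  {x₂,x₃,x₄}  = Ω∖{x₁,x₅}
  {x₂,x₃,x₅}  = {x₂,x₅} ∪ {x₂,x₃}
  {x₃,x₄,x₅}  = {x₃,x₄} ∪ {x₄,x₅}
  (now 30)
Round 5: +2 →
  {x₃,x₅}  = {x₅} ∪ {x₃}
  {x₁,x₂,x₄}  = {x₁,x₂} ∪ {x₁,x₄}
  (now 32)
After Round 6 the family is unchanged; done.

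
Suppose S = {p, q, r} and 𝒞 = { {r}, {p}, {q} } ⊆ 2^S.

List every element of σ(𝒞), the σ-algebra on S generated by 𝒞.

Initial family (5 sets): { {}, {p}, {q}, {r}, S }.
Step 1. New:
  {p,q}  = {r}ᶜ
  {p,r}  = {q}ᶜ
  {q,r}  = {p}ᶜ
  [8 total]
Step 2: closed — nothing new.

Hence σ(𝒞) has 8 members: { {}, {p}, {q}, {r}, {p,q}, {p,r}, {q,r}, S }.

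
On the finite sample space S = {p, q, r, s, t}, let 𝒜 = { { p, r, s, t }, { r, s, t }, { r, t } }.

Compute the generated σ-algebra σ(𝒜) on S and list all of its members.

σ(𝒜) = { {  }, { p }, { q }, { s }, { p, q }, { p, s }, { q, s }, { r, t }, { p, q, s }, { p, r, t }, { q, r, t }, { r, s, t }, { p, q, r, t }, { p, r, s, t }, { q, r, s, t }, S }

Derivation:
Begin from { {  }, { r, t }, { r, s, t }, { p, r, s, t }, S } (that is, 𝒜 plus ∅ and S).
Round 1 (3 new):
  { q }  = { p, r, s, t }ᶜ
  { p, q }  = { r, s, t }ᶜ
  { p, q, s }  = { r, t }ᶜ
Round 2: 3 new —
  { q, r, t }  = { r, t } ∪ { q }
  { p, q, r, t }  = { r, t } ∪ { p, q }
  { q, r, s, t }  = { q } ∪ { r, s, t }
Round 3 adds 3:
  { p }  = { q, r, s, t }ᶜ
  { s }  = { p, q, r, t }ᶜ
  { p, s }  = { q, r, t }ᶜ
Round 4: +2 →
  { q, s }  = { s } ∪ { q }
  { p, r, t }  = { r, t } ∪ { p }
Round 5: stable.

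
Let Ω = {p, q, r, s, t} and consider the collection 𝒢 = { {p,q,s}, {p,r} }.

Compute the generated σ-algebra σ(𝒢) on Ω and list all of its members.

Begin from { {}, {p,r}, {p,q,s}, Ω } (that is, 𝒢 plus ∅ and Ω).
Pass 1 adds 3:
  {r,t}  = complement {p,q,s}
  {q,s,t}  = complement {p,r}
  {p,q,r,s}  = {p,r} ∪ {p,q,s}
Pass 2: 4 new —
  {t}  = complement {p,q,r,s}
  {p,r,t}  = {p,r} ∪ {r,t}
  {p,q,s,t}  = {p,q,s} ∪ {q,s,t}
  {q,r,s,t}  = {r,t} ∪ {q,s,t}
Pass 3: 3 new —
  {p}  = complement {q,r,s,t}
  {r}  = complement {p,q,s,t}
  {q,s}  = complement {p,r,t}
Pass 4. New:
  {p,t}  = {t} ∪ {p}
  {q,r,s}  = {r} ∪ {q,s}
Pass 5 adds nothing — fixpoint reached.

Therefore σ(𝒢) = { {}, {p}, {r}, {t}, {p,r}, {p,t}, {q,s}, {r,t}, {p,q,s}, {p,r,t}, {q,r,s}, {q,s,t}, {p,q,r,s}, {p,q,s,t}, {q,r,s,t}, Ω } (|σ(𝒢)| = 16).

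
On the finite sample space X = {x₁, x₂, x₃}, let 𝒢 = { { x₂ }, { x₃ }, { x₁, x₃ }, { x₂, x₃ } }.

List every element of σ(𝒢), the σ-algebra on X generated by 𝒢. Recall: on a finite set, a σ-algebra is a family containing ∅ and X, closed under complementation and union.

σ(𝒢) (8 sets): { ∅, { x₁ }, { x₂ }, { x₃ }, { x₁, x₂ }, { x₁, x₃ }, { x₂, x₃ }, X }

Check:
Initial family (6 sets): { ∅, { x₂ }, { x₃ }, { x₁, x₃ }, { x₂, x₃ }, X }.
Step 1 (2 new):
  { x₁ }  = complement { x₂, x₃ }
  { x₁, x₂ }  = complement { x₃ }
  [8 total]
Step 2: already closed under ᶜ and ∪.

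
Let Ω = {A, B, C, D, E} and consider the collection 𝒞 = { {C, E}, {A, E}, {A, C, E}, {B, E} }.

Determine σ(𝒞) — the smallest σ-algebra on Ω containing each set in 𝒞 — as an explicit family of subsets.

Begin from { {}, {A, E}, {B, E}, {C, E}, {A, C, E}, Ω } (that is, 𝒞 plus ∅ and Ω).
Step 1 (7 new):
  {B, D}  = ᶜ of {A, C, E}
  {A, B, D}  = ᶜ of {C, E}
  {A, B, E}  = {B, E} ∪ {A, E}
  {A, C, D}  = ᶜ of {B, E}
  {B, C, D}  = ᶜ of {A, E}
  {B, C, E}  = {B, E} ∪ {C, E}
  {A, B, C, E}  = {B, E} ∪ {A, C, E}
  — 13 sets.
Step 2: +8 →
  {D}  = ᶜ of {A, B, C, E}
  {A, D}  = ᶜ of {B, C, E}
  {C, D}  = ᶜ of {A, B, E}
  {B, D, E}  = {B, E} ∪ {B, D}
  {A, B, C, D}  = {A, B, D} ∪ {A, C, D}
  {A, B, D, E}  = {B, E} ∪ {A, B, D}
  {A, C, D, E}  = {A, C, E} ∪ {A, C, D}
  {B, C, D, E}  = {B, E} ∪ {B, C, D}
  — 21 sets.
Step 3: 7 new —
  {A}  = ᶜ of {B, C, D, E}
  {B}  = ᶜ of {A, C, D, E}
  {C}  = ᶜ of {A, B, D, E}
  {E}  = ᶜ of {A, B, C, D}
  {A, C}  = ᶜ of {B, D, E}
  {A, D, E}  = {A, D} ∪ {A, E}
  {C, D, E}  = {C, D} ∪ {C, E}
  — 28 sets.
Step 4: +4 →
  {A, B}  = ᶜ of {C, D, E}
  {B, C}  = ᶜ of {A, D, E}
  {D, E}  = {E} ∪ {D}
  {A, B, C}  = {B} ∪ {A, C}
  — 32 sets.
Step 5: stable.

Hence σ(𝒞) has 32 members: { {}, {A}, {B}, {C}, {D}, {E}, {A, B}, {A, C}, {A, D}, {A, E}, {B, C}, {B, D}, {B, E}, {C, D}, {C, E}, {D, E}, {A, B, C}, {A, B, D}, {A, B, E}, {A, C, D}, {A, C, E}, {A, D, E}, {B, C, D}, {B, C, E}, {B, D, E}, {C, D, E}, {A, B, C, D}, {A, B, C, E}, {A, B, D, E}, {A, C, D, E}, {B, C, D, E}, Ω }.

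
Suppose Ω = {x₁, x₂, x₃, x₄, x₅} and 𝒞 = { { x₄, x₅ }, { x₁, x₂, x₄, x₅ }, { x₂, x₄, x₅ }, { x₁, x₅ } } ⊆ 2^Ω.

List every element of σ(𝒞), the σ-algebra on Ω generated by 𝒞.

|σ(𝒞)| = 32.  σ(𝒞) = { {  }, { x₁ }, { x₂ }, { x₃ }, { x₄ }, { x₅ }, { x₁, x₂ }, { x₁, x₃ }, { x₁, x₄ }, { x₁, x₅ }, { x₂, x₃ }, { x₂, x₄ }, { x₂, x₅ }, { x₃, x₄ }, { x₃, x₅ }, { x₄, x₅ }, { x₁, x₂, x₃ }, { x₁, x₂, x₄ }, { x₁, x₂, x₅ }, { x₁, x₃, x₄ }, { x₁, x₃, x₅ }, { x₁, x₄, x₅ }, { x₂, x₃, x₄ }, { x₂, x₃, x₅ }, { x₂, x₄, x₅ }, { x₃, x₄, x₅ }, { x₁, x₂, x₃, x₄ }, { x₁, x₂, x₃, x₅ }, { x₁, x₂, x₄, x₅ }, { x₁, x₃, x₄, x₅ }, { x₂, x₃, x₄, x₅ }, Ω }

Check:
Begin from { {  }, { x₁, x₅ }, { x₄, x₅ }, { x₂, x₄, x₅ }, { x₁, x₂, x₄, x₅ }, Ω } (that is, 𝒞 plus ∅ and Ω).
Iteration 1 adds 5:
  { x₃ }  = { x₁, x₂, x₄, x₅ }ᶜ
  { x₁, x₃ }  = { x₂, x₄, x₅ }ᶜ
  { x₁, x₂, x₃ }  = { x₄, x₅ }ᶜ
  { x₁, x₄, x₅ }  = { x₄, x₅ } ∪ { x₁, x₅ }
  { x₂, x₃, x₄ }  = { x₁, x₅ }ᶜ
Iteration 2: 7 new —
  { x₂, x₃ }  = { x₁, x₄, x₅ }ᶜ
  { x₁, x₃, x₅ }  = { x₃ } ∪ { x₁, x₅ }
  { x₃, x₄, x₅ }  = { x₄, x₅ } ∪ { x₃ }
  { x₁, x₂, x₃, x₄ }  = { x₁, x₂, x₃ } ∪ { x₂, x₃, x₄ }
  { x₁, x₂, x₃, x₅ }  = { x₁, x₂, x₃ } ∪ { x₁, x₅ }
  { x₁, x₃, x₄, x₅ }  = { x₁, x₄, x₅ } ∪ { x₃ }
  { x₂, x₃, x₄, x₅ }  = { x₂, x₃, x₄ } ∪ { x₄, x₅ }
Iteration 3 (6 new):
  { x₁ }  = { x₂, x₃, x₄, x₅ }ᶜ
  { x₂ }  = { x₁, x₃, x₄, x₅ }ᶜ
  { x₄ }  = { x₁, x₂, x₃, x₅ }ᶜ
  { x₅ }  = { x₁, x₂, x₃, x₄ }ᶜ
  { x₁, x₂ }  = { x₃, x₄, x₅ }ᶜ
  { x₂, x₄ }  = { x₁, x₃, x₅ }ᶜ
Iteration 4 adds 8:
  { x₁, x₄ }  = { x₄ } ∪ { x₁ }
  { x₂, x₅ }  = { x₂ } ∪ { x₅ }
  { x₃, x₄ }  = { x₃ } ∪ { x₄ }
  { x₃, x₅ }  = { x₅ } ∪ { x₃ }
  { x₁, x₂, x₄ }  = { x₁, x₂ } ∪ { x₄ }
  { x₁, x₂, x₅ }  = { x₁, x₂ } ∪ { x₅ }
  { x₁, x₃, x₄ }  = { x₁, x₃ } ∪ { x₄ }
  { x₂, x₃, x₅ }  = { x₅ } ∪ { x₂, x₃ }
Iteration 5: already closed under ᶜ and ∪.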